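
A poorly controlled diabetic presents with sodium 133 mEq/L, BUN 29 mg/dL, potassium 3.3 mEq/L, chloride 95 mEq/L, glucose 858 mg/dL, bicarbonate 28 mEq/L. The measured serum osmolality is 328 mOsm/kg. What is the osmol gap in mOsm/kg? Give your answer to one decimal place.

Calculated osmolality = 2·Na + glucose/18 + BUN/2.8
= 2·133 + 858/18 + 29/2.8
= 266 + 47.67 + 10.36
= 324.03 mOsm/kg ≈ 324.0 mOsm/kg
Osmolar gap = measured − calculated = 328 − 324.0 = 4.0 mOsm/kg

4.0 mOsm/kg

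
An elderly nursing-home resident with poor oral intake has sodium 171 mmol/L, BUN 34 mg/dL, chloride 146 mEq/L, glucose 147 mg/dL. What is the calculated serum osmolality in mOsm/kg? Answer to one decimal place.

362.3 mOsm/kg

Calculated osmolality = 2·Na + glucose/18 + BUN/2.8
= 2·171 + 147/18 + 34/2.8
= 342 + 8.17 + 12.14
= 362.31 mOsm/kg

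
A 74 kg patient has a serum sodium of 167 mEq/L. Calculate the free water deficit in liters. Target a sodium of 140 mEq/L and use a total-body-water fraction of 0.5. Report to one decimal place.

TBW = 0.5 · 74 = 37 L
Free water deficit = TBW · (Na/140 − 1)
= 37 · (167/140 − 1)
= 37 · 0.1929
= 7.14 L

7.1 L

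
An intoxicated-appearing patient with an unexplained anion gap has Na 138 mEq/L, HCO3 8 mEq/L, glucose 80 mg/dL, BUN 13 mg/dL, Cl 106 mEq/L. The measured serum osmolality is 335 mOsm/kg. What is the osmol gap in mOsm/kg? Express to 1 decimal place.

Calculated osmolality = 2·Na + glucose/18 + BUN/2.8
= 2·138 + 80/18 + 13/2.8
= 276 + 4.44 + 4.64
= 285.08 mOsm/kg ≈ 285.1 mOsm/kg
Osmolar gap = measured − calculated = 335 − 285.1 = 49.9 mOsm/kg

49.9 mOsm/kg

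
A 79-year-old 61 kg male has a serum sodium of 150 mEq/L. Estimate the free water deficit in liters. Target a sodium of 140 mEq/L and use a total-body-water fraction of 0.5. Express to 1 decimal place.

2.2 L

TBW = 0.5 · 61 = 30.5 L
Free water deficit = TBW · (Na/140 − 1)
= 30.5 · (150/140 − 1)
= 30.5 · 0.0714
= 2.18 L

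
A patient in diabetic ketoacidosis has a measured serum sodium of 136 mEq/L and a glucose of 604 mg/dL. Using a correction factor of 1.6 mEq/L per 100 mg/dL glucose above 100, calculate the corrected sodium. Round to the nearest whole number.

144 mEq/L

Corrected Na = measured Na + 1.6 · (glucose − 100)/100
= 136 + 1.6 · (604 − 100)/100
= 136 + 8.1
= 144.1 mEq/L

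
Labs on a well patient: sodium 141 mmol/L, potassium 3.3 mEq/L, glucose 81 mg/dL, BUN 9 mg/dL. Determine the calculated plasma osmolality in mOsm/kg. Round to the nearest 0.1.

Calculated osmolality = 2·Na + glucose/18 + BUN/2.8
= 2·141 + 81/18 + 9/2.8
= 282 + 4.50 + 3.21
= 289.71 mOsm/kg

289.7 mOsm/kg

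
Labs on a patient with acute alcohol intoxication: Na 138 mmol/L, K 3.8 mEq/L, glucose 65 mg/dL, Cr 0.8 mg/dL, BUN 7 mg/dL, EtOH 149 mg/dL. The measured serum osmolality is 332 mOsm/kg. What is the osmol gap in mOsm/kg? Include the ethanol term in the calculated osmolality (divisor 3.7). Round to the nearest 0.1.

Calculated osmolality = 2·Na + glucose/18 + BUN/2.8 + ethanol/3.7
= 2·138 + 65/18 + 7/2.8 + 149/3.7
= 276 + 3.61 + 2.50 + 40.27
= 322.38 mOsm/kg ≈ 322.4 mOsm/kg
Osmolar gap = measured − calculated = 332 − 322.4 = 9.6 mOsm/kg

9.6 mOsm/kg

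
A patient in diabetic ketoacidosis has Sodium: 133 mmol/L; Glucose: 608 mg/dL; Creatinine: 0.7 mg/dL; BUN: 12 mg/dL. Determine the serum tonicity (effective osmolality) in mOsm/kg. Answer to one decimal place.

Effective osmolality excludes urea (freely permeant across cell membranes):
2·Na + glucose/18
= 2·133 + 608/18
= 266 + 33.78
= 299.78 mOsm/kg

299.8 mOsm/kg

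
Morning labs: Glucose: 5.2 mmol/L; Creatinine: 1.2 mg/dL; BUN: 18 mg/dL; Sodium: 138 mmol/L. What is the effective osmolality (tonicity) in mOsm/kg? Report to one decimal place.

281.2 mOsm/kg

Effective osmolality excludes urea (freely permeant across cell membranes):
2·Na + glucose
= 2·138 + 5.2
= 276 + 5.2
= 281.2 mOsm/kg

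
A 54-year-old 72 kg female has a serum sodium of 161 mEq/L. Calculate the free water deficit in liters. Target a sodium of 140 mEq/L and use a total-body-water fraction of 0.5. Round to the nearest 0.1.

5.4 L

TBW = 0.5 · 72 = 36 L
Free water deficit = TBW · (Na/140 − 1)
= 36 · (161/140 − 1)
= 36 · 0.15
= 5.4 L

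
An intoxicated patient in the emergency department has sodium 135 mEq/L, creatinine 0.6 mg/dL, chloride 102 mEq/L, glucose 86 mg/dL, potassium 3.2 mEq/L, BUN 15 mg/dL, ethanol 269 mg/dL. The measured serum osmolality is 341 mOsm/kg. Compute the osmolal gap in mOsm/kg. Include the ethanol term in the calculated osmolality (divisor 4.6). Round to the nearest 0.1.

2.4 mOsm/kg

Calculated osmolality = 2·Na + glucose/18 + BUN/2.8 + ethanol/4.6
= 2·135 + 86/18 + 15/2.8 + 269/4.6
= 270 + 4.78 + 5.36 + 58.48
= 338.62 mOsm/kg ≈ 338.6 mOsm/kg
Osmolar gap = measured − calculated = 341 − 338.6 = 2.4 mOsm/kg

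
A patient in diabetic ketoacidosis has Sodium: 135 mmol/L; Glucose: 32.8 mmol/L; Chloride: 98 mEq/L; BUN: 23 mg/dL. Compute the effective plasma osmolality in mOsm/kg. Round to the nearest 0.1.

302.8 mOsm/kg

Effective osmolality excludes urea (freely permeant across cell membranes):
2·Na + glucose
= 2·135 + 32.8
= 270 + 32.8
= 302.8 mOsm/kg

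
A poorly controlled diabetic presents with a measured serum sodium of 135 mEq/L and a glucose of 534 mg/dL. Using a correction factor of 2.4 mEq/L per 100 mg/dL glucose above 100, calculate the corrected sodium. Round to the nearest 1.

Corrected Na = measured Na + 2.4 · (glucose − 100)/100
= 135 + 2.4 · (534 − 100)/100
= 135 + 10.4
= 145.4 mEq/L

145 mEq/L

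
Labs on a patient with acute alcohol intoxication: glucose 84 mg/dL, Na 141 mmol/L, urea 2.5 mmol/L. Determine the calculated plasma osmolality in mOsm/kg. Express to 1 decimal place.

Calculated osmolality = 2·Na + glucose/18 + urea
= 2·141 + 84/18 + 2.5
= 282 + 4.67 + 2.50
= 289.17 mOsm/kg

289.2 mOsm/kg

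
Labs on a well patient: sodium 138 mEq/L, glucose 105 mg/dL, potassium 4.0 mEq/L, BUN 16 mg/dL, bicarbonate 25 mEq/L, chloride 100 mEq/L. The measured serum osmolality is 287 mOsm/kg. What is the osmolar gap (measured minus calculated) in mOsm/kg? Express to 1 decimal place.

-0.5 mOsm/kg

Calculated osmolality = 2·Na + glucose/18 + BUN/2.8
= 2·138 + 105/18 + 16/2.8
= 276 + 5.83 + 5.71
= 287.54 mOsm/kg ≈ 287.5 mOsm/kg
Osmolar gap = measured − calculated = 287 − 287.5 = -0.5 mOsm/kg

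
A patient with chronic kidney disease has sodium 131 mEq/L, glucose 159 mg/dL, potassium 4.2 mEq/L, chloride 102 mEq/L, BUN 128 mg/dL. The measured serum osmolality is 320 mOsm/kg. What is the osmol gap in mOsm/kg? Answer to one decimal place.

3.5 mOsm/kg

Calculated osmolality = 2·Na + glucose/18 + BUN/2.8
= 2·131 + 159/18 + 128/2.8
= 262 + 8.83 + 45.71
= 316.54 mOsm/kg ≈ 316.5 mOsm/kg
Osmolar gap = measured − calculated = 320 − 316.5 = 3.5 mOsm/kg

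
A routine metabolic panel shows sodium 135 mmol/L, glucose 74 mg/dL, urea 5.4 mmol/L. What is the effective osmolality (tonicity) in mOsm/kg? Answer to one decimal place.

274.1 mOsm/kg

Effective osmolality excludes urea (freely permeant across cell membranes):
2·Na + glucose/18
= 2·135 + 74/18
= 270 + 4.11
= 274.11 mOsm/kg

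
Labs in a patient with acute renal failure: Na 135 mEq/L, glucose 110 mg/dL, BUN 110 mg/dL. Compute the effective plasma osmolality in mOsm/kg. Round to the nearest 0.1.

Effective osmolality excludes urea (freely permeant across cell membranes):
2·Na + glucose/18
= 2·135 + 110/18
= 270 + 6.11
= 276.11 mOsm/kg

276.1 mOsm/kg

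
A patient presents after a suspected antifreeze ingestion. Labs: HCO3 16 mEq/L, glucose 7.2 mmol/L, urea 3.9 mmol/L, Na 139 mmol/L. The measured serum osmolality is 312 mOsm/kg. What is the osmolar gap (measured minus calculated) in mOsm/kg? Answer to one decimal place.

Calculated osmolality = 2·Na + glucose + urea
= 2·139 + 7.2 + 3.9
= 278 + 7.20 + 3.90
= 289.1 mOsm/kg ≈ 289.1 mOsm/kg
Osmolar gap = measured − calculated = 312 − 289.1 = 22.9 mOsm/kg

22.9 mOsm/kg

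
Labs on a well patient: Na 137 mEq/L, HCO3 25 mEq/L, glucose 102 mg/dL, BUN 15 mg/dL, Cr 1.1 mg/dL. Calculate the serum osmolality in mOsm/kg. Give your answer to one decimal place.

285.0 mOsm/kg

Calculated osmolality = 2·Na + glucose/18 + BUN/2.8
= 2·137 + 102/18 + 15/2.8
= 274 + 5.67 + 5.36
= 285.03 mOsm/kg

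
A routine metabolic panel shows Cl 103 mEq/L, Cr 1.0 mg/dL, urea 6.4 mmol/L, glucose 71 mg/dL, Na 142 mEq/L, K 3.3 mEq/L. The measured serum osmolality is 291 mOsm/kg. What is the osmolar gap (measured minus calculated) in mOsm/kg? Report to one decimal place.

Calculated osmolality = 2·Na + glucose/18 + urea
= 2·142 + 71/18 + 6.4
= 284 + 3.94 + 6.40
= 294.34 mOsm/kg ≈ 294.3 mOsm/kg
Osmolar gap = measured − calculated = 291 − 294.3 = -3.3 mOsm/kg

-3.3 mOsm/kg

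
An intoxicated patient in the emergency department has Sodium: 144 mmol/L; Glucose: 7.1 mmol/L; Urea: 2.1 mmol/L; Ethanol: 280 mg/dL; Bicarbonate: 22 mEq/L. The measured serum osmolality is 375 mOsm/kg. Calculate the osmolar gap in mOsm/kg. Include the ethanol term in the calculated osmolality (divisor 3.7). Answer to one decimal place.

2.1 mOsm/kg

Calculated osmolality = 2·Na + glucose + urea + ethanol/3.7
= 2·144 + 7.1 + 2.1 + 280/3.7
= 288 + 7.10 + 2.10 + 75.68
= 372.88 mOsm/kg ≈ 372.9 mOsm/kg
Osmolar gap = measured − calculated = 375 − 372.9 = 2.1 mOsm/kg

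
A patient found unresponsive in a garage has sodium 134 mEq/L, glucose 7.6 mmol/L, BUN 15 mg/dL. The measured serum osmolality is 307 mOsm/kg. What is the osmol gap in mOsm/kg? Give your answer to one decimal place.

Calculated osmolality = 2·Na + glucose + BUN/2.8
= 2·134 + 7.6 + 15/2.8
= 268 + 7.60 + 5.36
= 280.96 mOsm/kg ≈ 281.0 mOsm/kg
Osmolar gap = measured − calculated = 307 − 281.0 = 26.0 mOsm/kg

26.0 mOsm/kg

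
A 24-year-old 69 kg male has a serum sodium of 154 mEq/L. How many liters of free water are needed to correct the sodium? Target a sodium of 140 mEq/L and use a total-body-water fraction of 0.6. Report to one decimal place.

TBW = 0.6 · 69 = 41.4 L
Free water deficit = TBW · (Na/140 − 1)
= 41.4 · (154/140 − 1)
= 41.4 · 0.1
= 4.14 L

4.1 L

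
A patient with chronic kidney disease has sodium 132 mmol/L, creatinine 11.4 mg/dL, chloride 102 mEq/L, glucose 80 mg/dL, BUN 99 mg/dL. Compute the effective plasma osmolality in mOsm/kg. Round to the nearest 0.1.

268.4 mOsm/kg

Effective osmolality excludes urea (freely permeant across cell membranes):
2·Na + glucose/18
= 2·132 + 80/18
= 264 + 4.44
= 268.44 mOsm/kg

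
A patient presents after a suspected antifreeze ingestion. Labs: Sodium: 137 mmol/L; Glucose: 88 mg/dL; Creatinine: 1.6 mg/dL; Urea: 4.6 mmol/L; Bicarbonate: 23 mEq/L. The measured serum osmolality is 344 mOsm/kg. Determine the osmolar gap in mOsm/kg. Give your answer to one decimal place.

Calculated osmolality = 2·Na + glucose/18 + urea
= 2·137 + 88/18 + 4.6
= 274 + 4.89 + 4.60
= 283.49 mOsm/kg ≈ 283.5 mOsm/kg
Osmolar gap = measured − calculated = 344 − 283.5 = 60.5 mOsm/kg

60.5 mOsm/kg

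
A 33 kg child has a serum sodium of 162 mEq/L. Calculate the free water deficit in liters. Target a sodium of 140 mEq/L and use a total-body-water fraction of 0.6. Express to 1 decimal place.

TBW = 0.6 · 33 = 19.8 L
Free water deficit = TBW · (Na/140 − 1)
= 19.8 · (162/140 − 1)
= 19.8 · 0.1571
= 3.11 L

3.1 L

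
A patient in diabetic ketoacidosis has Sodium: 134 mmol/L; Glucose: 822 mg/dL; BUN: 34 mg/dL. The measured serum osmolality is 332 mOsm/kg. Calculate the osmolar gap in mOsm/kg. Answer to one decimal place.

Calculated osmolality = 2·Na + glucose/18 + BUN/2.8
= 2·134 + 822/18 + 34/2.8
= 268 + 45.67 + 12.14
= 325.81 mOsm/kg ≈ 325.8 mOsm/kg
Osmolar gap = measured − calculated = 332 − 325.8 = 6.2 mOsm/kg

6.2 mOsm/kg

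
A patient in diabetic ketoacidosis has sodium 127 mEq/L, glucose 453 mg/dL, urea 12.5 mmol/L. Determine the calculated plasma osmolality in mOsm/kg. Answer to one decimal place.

291.7 mOsm/kg

Calculated osmolality = 2·Na + glucose/18 + urea
= 2·127 + 453/18 + 12.5
= 254 + 25.17 + 12.50
= 291.67 mOsm/kg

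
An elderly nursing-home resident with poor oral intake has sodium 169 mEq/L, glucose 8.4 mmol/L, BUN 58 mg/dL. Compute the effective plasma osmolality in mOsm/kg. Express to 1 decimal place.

Effective osmolality excludes urea (freely permeant across cell membranes):
2·Na + glucose
= 2·169 + 8.4
= 338 + 8.4
= 346.4 mOsm/kg

346.4 mOsm/kg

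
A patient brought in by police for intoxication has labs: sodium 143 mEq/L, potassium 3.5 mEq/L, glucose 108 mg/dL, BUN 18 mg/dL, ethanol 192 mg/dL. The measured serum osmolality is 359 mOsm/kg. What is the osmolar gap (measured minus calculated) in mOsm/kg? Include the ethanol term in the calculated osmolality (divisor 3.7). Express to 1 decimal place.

8.7 mOsm/kg

Calculated osmolality = 2·Na + glucose/18 + BUN/2.8 + ethanol/3.7
= 2·143 + 108/18 + 18/2.8 + 192/3.7
= 286 + 6 + 6.43 + 51.89
= 350.32 mOsm/kg ≈ 350.3 mOsm/kg
Osmolar gap = measured − calculated = 359 − 350.3 = 8.7 mOsm/kg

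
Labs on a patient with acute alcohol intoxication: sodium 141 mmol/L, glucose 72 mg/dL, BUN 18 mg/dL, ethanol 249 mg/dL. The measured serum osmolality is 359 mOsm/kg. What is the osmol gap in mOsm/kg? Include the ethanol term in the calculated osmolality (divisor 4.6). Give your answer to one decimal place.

12.4 mOsm/kg

Calculated osmolality = 2·Na + glucose/18 + BUN/2.8 + ethanol/4.6
= 2·141 + 72/18 + 18/2.8 + 249/4.6
= 282 + 4 + 6.43 + 54.13
= 346.56 mOsm/kg ≈ 346.6 mOsm/kg
Osmolar gap = measured − calculated = 359 − 346.6 = 12.4 mOsm/kg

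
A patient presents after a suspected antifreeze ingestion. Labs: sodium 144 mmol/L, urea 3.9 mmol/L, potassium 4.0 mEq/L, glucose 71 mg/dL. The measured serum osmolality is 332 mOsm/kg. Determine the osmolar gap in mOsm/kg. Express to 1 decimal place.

36.2 mOsm/kg

Calculated osmolality = 2·Na + glucose/18 + urea
= 2·144 + 71/18 + 3.9
= 288 + 3.94 + 3.90
= 295.84 mOsm/kg ≈ 295.8 mOsm/kg
Osmolar gap = measured − calculated = 332 − 295.8 = 36.2 mOsm/kg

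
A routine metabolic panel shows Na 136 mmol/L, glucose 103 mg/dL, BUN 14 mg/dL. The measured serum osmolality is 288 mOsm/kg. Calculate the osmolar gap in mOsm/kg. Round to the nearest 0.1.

5.3 mOsm/kg

Calculated osmolality = 2·Na + glucose/18 + BUN/2.8
= 2·136 + 103/18 + 14/2.8
= 272 + 5.72 + 5
= 282.72 mOsm/kg ≈ 282.7 mOsm/kg
Osmolar gap = measured − calculated = 288 − 282.7 = 5.3 mOsm/kg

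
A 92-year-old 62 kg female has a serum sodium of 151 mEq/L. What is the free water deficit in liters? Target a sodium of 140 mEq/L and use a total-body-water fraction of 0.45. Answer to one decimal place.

TBW = 0.45 · 62 = 27.9 L
Free water deficit = TBW · (Na/140 − 1)
= 27.9 · (151/140 − 1)
= 27.9 · 0.0786
= 2.19 L

2.2 L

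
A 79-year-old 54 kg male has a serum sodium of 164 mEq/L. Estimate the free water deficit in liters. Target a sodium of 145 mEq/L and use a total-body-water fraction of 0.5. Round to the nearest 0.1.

TBW = 0.5 · 54 = 27 L
Free water deficit = TBW · (Na/145 − 1)
= 27 · (164/145 − 1)
= 27 · 0.131
= 3.54 L

3.5 L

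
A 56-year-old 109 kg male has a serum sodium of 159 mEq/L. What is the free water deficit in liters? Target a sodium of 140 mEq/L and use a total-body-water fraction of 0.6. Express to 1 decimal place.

8.9 L

TBW = 0.6 · 109 = 65.4 L
Free water deficit = TBW · (Na/140 − 1)
= 65.4 · (159/140 − 1)
= 65.4 · 0.1357
= 8.87 L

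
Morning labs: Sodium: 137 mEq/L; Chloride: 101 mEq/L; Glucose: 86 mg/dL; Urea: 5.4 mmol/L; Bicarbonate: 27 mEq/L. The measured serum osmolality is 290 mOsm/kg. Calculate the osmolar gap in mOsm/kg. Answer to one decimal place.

5.8 mOsm/kg

Calculated osmolality = 2·Na + glucose/18 + urea
= 2·137 + 86/18 + 5.4
= 274 + 4.78 + 5.40
= 284.18 mOsm/kg ≈ 284.2 mOsm/kg
Osmolar gap = measured − calculated = 290 − 284.2 = 5.8 mOsm/kg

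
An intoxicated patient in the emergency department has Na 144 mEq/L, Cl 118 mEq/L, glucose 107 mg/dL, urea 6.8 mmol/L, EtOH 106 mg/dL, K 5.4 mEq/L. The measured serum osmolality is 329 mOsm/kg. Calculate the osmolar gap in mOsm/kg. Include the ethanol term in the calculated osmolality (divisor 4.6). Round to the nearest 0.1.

Calculated osmolality = 2·Na + glucose/18 + urea + ethanol/4.6
= 2·144 + 107/18 + 6.8 + 106/4.6
= 288 + 5.94 + 6.80 + 23.04
= 323.78 mOsm/kg ≈ 323.8 mOsm/kg
Osmolar gap = measured − calculated = 329 − 323.8 = 5.2 mOsm/kg

5.2 mOsm/kg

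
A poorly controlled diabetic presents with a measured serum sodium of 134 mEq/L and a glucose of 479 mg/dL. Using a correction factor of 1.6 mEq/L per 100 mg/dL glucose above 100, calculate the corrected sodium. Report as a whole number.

140 mEq/L

Corrected Na = measured Na + 1.6 · (glucose − 100)/100
= 134 + 1.6 · (479 − 100)/100
= 134 + 6.1
= 140.1 mEq/L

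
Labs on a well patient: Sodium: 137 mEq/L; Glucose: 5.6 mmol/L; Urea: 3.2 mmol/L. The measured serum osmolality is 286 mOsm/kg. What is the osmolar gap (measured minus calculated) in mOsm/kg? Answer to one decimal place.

Calculated osmolality = 2·Na + glucose + urea
= 2·137 + 5.6 + 3.2
= 274 + 5.60 + 3.20
= 282.8 mOsm/kg ≈ 282.8 mOsm/kg
Osmolar gap = measured − calculated = 286 − 282.8 = 3.2 mOsm/kg

3.2 mOsm/kg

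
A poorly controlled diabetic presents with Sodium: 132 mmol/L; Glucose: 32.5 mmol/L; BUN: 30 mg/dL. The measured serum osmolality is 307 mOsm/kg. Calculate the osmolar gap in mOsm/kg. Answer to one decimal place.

-0.2 mOsm/kg

Calculated osmolality = 2·Na + glucose + BUN/2.8
= 2·132 + 32.5 + 30/2.8
= 264 + 32.50 + 10.71
= 307.21 mOsm/kg ≈ 307.2 mOsm/kg
Osmolar gap = measured − calculated = 307 − 307.2 = -0.2 mOsm/kg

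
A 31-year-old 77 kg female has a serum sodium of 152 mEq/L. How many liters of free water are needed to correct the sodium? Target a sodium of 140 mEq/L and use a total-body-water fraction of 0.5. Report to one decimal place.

3.3 L

TBW = 0.5 · 77 = 38.5 L
Free water deficit = TBW · (Na/140 − 1)
= 38.5 · (152/140 − 1)
= 38.5 · 0.0857
= 3.3 L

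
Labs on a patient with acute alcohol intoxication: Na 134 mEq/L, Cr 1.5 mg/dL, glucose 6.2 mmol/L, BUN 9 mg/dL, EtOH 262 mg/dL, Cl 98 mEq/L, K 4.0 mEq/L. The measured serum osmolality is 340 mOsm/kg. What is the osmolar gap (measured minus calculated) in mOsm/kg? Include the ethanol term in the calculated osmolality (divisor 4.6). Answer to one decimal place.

5.6 mOsm/kg

Calculated osmolality = 2·Na + glucose + BUN/2.8 + ethanol/4.6
= 2·134 + 6.2 + 9/2.8 + 262/4.6
= 268 + 6.20 + 3.21 + 56.96
= 334.37 mOsm/kg ≈ 334.4 mOsm/kg
Osmolar gap = measured − calculated = 340 − 334.4 = 5.6 mOsm/kg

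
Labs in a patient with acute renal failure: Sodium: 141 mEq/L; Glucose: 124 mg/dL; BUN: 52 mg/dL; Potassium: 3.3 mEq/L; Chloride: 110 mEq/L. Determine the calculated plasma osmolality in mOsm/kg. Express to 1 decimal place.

Calculated osmolality = 2·Na + glucose/18 + BUN/2.8
= 2·141 + 124/18 + 52/2.8
= 282 + 6.89 + 18.57
= 307.46 mOsm/kg

307.5 mOsm/kg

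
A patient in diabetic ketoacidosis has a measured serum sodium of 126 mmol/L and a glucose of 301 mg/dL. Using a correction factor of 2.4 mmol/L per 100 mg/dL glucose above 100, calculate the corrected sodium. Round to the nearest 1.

131 mmol/L

Corrected Na = measured Na + 2.4 · (glucose − 100)/100
= 126 + 2.4 · (301 − 100)/100
= 126 + 4.8
= 130.8 mmol/L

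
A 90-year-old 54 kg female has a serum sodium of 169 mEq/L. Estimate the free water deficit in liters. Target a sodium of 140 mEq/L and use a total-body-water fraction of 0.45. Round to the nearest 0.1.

TBW = 0.45 · 54 = 24.3 L
Free water deficit = TBW · (Na/140 − 1)
= 24.3 · (169/140 − 1)
= 24.3 · 0.2071
= 5.03 L

5.0 L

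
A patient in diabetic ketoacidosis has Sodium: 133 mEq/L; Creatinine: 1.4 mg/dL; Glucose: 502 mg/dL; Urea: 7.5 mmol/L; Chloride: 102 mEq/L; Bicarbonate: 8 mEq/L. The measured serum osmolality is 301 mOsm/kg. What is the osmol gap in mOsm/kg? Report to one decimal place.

-0.4 mOsm/kg

Calculated osmolality = 2·Na + glucose/18 + urea
= 2·133 + 502/18 + 7.5
= 266 + 27.89 + 7.50
= 301.39 mOsm/kg ≈ 301.4 mOsm/kg
Osmolar gap = measured − calculated = 301 − 301.4 = -0.4 mOsm/kg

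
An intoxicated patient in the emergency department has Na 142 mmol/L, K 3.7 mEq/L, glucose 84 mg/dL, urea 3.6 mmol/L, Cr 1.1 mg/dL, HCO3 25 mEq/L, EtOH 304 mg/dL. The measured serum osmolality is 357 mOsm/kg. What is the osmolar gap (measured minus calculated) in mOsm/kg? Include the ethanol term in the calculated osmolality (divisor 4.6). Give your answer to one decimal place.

Calculated osmolality = 2·Na + glucose/18 + urea + ethanol/4.6
= 2·142 + 84/18 + 3.6 + 304/4.6
= 284 + 4.67 + 3.60 + 66.09
= 358.36 mOsm/kg ≈ 358.4 mOsm/kg
Osmolar gap = measured − calculated = 357 − 358.4 = -1.4 mOsm/kg

-1.4 mOsm/kg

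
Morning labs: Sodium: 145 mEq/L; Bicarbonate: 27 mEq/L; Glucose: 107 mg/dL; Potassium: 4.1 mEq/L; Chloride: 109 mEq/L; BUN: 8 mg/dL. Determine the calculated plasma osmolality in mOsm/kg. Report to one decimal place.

298.8 mOsm/kg

Calculated osmolality = 2·Na + glucose/18 + BUN/2.8
= 2·145 + 107/18 + 8/2.8
= 290 + 5.94 + 2.86
= 298.8 mOsm/kg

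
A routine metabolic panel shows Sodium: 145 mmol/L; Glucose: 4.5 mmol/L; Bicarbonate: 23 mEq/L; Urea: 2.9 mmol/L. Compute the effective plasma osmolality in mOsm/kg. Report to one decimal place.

Effective osmolality excludes urea (freely permeant across cell membranes):
2·Na + glucose
= 2·145 + 4.5
= 290 + 4.5
= 294.5 mOsm/kg

294.5 mOsm/kg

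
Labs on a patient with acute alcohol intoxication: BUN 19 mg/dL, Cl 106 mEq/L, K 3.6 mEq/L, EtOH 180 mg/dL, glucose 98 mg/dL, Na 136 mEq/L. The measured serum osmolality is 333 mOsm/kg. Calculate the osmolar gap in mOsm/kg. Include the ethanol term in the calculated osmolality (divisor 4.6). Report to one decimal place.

Calculated osmolality = 2·Na + glucose/18 + BUN/2.8 + ethanol/4.6
= 2·136 + 98/18 + 19/2.8 + 180/4.6
= 272 + 5.44 + 6.79 + 39.13
= 323.36 mOsm/kg ≈ 323.4 mOsm/kg
Osmolar gap = measured − calculated = 333 − 323.4 = 9.6 mOsm/kg

9.6 mOsm/kg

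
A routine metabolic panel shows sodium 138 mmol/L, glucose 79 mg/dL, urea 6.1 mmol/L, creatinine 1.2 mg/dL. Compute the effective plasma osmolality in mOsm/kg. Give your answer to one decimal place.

280.4 mOsm/kg

Effective osmolality excludes urea (freely permeant across cell membranes):
2·Na + glucose/18
= 2·138 + 79/18
= 276 + 4.39
= 280.39 mOsm/kg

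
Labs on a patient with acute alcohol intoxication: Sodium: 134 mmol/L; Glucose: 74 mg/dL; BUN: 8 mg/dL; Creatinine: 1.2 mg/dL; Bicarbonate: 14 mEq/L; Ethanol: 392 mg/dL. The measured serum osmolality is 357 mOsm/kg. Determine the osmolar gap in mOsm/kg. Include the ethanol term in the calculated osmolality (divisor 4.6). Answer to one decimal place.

Calculated osmolality = 2·Na + glucose/18 + BUN/2.8 + ethanol/4.6
= 2·134 + 74/18 + 8/2.8 + 392/4.6
= 268 + 4.11 + 2.86 + 85.22
= 360.19 mOsm/kg ≈ 360.2 mOsm/kg
Osmolar gap = measured − calculated = 357 − 360.2 = -3.2 mOsm/kg

-3.2 mOsm/kg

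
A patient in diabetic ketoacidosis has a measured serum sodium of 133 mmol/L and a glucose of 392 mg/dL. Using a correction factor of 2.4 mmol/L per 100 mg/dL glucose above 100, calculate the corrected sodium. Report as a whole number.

140 mmol/L

Corrected Na = measured Na + 2.4 · (glucose − 100)/100
= 133 + 2.4 · (392 − 100)/100
= 133 + 7
= 140 mmol/L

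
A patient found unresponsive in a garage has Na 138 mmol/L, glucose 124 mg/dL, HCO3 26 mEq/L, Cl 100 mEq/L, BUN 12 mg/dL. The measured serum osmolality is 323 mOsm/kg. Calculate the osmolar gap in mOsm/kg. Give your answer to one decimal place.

35.8 mOsm/kg

Calculated osmolality = 2·Na + glucose/18 + BUN/2.8
= 2·138 + 124/18 + 12/2.8
= 276 + 6.89 + 4.29
= 287.18 mOsm/kg ≈ 287.2 mOsm/kg
Osmolar gap = measured − calculated = 323 − 287.2 = 35.8 mOsm/kg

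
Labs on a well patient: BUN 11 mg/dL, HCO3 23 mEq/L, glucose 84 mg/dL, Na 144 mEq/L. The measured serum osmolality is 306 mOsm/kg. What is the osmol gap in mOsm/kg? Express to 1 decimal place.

Calculated osmolality = 2·Na + glucose/18 + BUN/2.8
= 2·144 + 84/18 + 11/2.8
= 288 + 4.67 + 3.93
= 296.6 mOsm/kg ≈ 296.6 mOsm/kg
Osmolar gap = measured − calculated = 306 − 296.6 = 9.4 mOsm/kg

9.4 mOsm/kg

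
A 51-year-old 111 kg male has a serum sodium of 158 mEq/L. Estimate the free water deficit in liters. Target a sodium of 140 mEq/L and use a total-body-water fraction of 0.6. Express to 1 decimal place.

8.6 L

TBW = 0.6 · 111 = 66.6 L
Free water deficit = TBW · (Na/140 − 1)
= 66.6 · (158/140 − 1)
= 66.6 · 0.1286
= 8.56 L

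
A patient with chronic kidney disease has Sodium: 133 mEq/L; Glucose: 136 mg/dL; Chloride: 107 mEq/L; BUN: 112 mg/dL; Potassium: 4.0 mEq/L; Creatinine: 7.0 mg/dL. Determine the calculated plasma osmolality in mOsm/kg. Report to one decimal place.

Calculated osmolality = 2·Na + glucose/18 + BUN/2.8
= 2·133 + 136/18 + 112/2.8
= 266 + 7.56 + 40
= 313.56 mOsm/kg

313.6 mOsm/kg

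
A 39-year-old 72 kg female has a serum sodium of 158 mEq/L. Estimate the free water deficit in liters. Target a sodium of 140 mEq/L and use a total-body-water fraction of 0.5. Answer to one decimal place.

TBW = 0.5 · 72 = 36 L
Free water deficit = TBW · (Na/140 − 1)
= 36 · (158/140 − 1)
= 36 · 0.1286
= 4.63 L

4.6 L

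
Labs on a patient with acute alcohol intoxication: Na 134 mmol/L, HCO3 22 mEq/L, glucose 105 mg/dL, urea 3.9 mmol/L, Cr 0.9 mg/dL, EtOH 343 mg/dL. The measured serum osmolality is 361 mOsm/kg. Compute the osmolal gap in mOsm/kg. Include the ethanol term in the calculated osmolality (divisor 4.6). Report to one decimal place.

Calculated osmolality = 2·Na + glucose/18 + urea + ethanol/4.6
= 2·134 + 105/18 + 3.9 + 343/4.6
= 268 + 5.83 + 3.90 + 74.57
= 352.3 mOsm/kg ≈ 352.3 mOsm/kg
Osmolar gap = measured − calculated = 361 − 352.3 = 8.7 mOsm/kg

8.7 mOsm/kg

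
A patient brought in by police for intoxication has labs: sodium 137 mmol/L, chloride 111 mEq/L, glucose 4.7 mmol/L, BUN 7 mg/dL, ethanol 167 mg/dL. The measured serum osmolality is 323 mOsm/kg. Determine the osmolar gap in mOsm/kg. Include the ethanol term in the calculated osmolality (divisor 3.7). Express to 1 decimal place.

Calculated osmolality = 2·Na + glucose + BUN/2.8 + ethanol/3.7
= 2·137 + 4.7 + 7/2.8 + 167/3.7
= 274 + 4.70 + 2.50 + 45.14
= 326.34 mOsm/kg ≈ 326.3 mOsm/kg
Osmolar gap = measured − calculated = 323 − 326.3 = -3.3 mOsm/kg

-3.3 mOsm/kg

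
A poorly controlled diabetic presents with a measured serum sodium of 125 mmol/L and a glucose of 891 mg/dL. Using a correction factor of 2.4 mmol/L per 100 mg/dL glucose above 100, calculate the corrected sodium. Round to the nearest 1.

144 mmol/L

Corrected Na = measured Na + 2.4 · (glucose − 100)/100
= 125 + 2.4 · (891 − 100)/100
= 125 + 19
= 144 mmol/L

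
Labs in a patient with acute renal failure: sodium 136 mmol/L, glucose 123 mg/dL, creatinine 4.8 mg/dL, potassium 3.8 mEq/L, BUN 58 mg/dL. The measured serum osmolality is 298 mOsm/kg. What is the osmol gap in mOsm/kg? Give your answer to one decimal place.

-1.5 mOsm/kg

Calculated osmolality = 2·Na + glucose/18 + BUN/2.8
= 2·136 + 123/18 + 58/2.8
= 272 + 6.83 + 20.71
= 299.54 mOsm/kg ≈ 299.5 mOsm/kg
Osmolar gap = measured − calculated = 298 − 299.5 = -1.5 mOsm/kg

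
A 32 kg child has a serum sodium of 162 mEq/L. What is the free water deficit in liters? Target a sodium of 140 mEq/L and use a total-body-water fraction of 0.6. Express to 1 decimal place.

3.0 L

TBW = 0.6 · 32 = 19.2 L
Free water deficit = TBW · (Na/140 − 1)
= 19.2 · (162/140 − 1)
= 19.2 · 0.1571
= 3.02 L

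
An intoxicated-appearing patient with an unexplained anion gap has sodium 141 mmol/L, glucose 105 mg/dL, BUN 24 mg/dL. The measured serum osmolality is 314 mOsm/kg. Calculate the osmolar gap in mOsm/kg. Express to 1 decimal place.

17.6 mOsm/kg

Calculated osmolality = 2·Na + glucose/18 + BUN/2.8
= 2·141 + 105/18 + 24/2.8
= 282 + 5.83 + 8.57
= 296.4 mOsm/kg ≈ 296.4 mOsm/kg
Osmolar gap = measured − calculated = 314 − 296.4 = 17.6 mOsm/kg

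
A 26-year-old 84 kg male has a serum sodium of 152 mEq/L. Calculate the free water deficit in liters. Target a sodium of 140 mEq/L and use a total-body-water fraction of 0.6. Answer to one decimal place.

4.3 L

TBW = 0.6 · 84 = 50.4 L
Free water deficit = TBW · (Na/140 − 1)
= 50.4 · (152/140 − 1)
= 50.4 · 0.0857
= 4.32 L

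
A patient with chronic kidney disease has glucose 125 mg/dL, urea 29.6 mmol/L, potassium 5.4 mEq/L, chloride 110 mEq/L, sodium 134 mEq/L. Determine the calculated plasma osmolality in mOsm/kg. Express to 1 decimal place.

304.5 mOsm/kg

Calculated osmolality = 2·Na + glucose/18 + urea
= 2·134 + 125/18 + 29.6
= 268 + 6.94 + 29.60
= 304.54 mOsm/kg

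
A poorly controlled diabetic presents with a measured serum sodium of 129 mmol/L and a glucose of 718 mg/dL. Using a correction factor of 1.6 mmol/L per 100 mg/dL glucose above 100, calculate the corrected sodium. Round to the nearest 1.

Corrected Na = measured Na + 1.6 · (glucose − 100)/100
= 129 + 1.6 · (718 − 100)/100
= 129 + 9.9
= 138.9 mmol/L

139 mmol/L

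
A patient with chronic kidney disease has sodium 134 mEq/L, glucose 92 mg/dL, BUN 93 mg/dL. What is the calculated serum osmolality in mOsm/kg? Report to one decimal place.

306.3 mOsm/kg

Calculated osmolality = 2·Na + glucose/18 + BUN/2.8
= 2·134 + 92/18 + 93/2.8
= 268 + 5.11 + 33.21
= 306.32 mOsm/kg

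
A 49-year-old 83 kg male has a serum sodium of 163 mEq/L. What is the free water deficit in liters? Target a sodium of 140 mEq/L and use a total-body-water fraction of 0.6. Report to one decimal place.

8.2 L

TBW = 0.6 · 83 = 49.8 L
Free water deficit = TBW · (Na/140 − 1)
= 49.8 · (163/140 − 1)
= 49.8 · 0.1643
= 8.18 L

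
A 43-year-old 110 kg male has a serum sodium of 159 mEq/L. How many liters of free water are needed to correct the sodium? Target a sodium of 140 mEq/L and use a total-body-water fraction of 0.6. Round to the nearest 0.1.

TBW = 0.6 · 110 = 66 L
Free water deficit = TBW · (Na/140 − 1)
= 66 · (159/140 − 1)
= 66 · 0.1357
= 8.96 L

9.0 L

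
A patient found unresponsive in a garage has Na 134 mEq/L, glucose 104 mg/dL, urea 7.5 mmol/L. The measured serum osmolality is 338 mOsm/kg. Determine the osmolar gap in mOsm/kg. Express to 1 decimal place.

56.7 mOsm/kg

Calculated osmolality = 2·Na + glucose/18 + urea
= 2·134 + 104/18 + 7.5
= 268 + 5.78 + 7.50
= 281.28 mOsm/kg ≈ 281.3 mOsm/kg
Osmolar gap = measured − calculated = 338 − 281.3 = 56.7 mOsm/kg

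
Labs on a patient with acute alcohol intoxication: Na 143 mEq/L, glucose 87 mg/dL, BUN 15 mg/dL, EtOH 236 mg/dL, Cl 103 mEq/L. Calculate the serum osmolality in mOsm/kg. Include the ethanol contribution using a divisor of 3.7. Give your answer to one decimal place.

360.0 mOsm/kg

Calculated osmolality = 2·Na + glucose/18 + BUN/2.8 + ethanol/3.7
= 2·143 + 87/18 + 15/2.8 + 236/3.7
= 286 + 4.83 + 5.36 + 63.78
= 359.97 mOsm/kg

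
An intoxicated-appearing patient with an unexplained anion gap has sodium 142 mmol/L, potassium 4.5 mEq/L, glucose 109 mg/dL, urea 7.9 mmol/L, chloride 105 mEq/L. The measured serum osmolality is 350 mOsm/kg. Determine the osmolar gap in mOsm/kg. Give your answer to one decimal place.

52.0 mOsm/kg

Calculated osmolality = 2·Na + glucose/18 + urea
= 2·142 + 109/18 + 7.9
= 284 + 6.06 + 7.90
= 297.96 mOsm/kg ≈ 298.0 mOsm/kg
Osmolar gap = measured − calculated = 350 − 298.0 = 52.0 mOsm/kg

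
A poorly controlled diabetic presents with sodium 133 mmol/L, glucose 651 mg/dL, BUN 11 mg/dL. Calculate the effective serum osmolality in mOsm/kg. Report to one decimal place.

Effective osmolality excludes urea (freely permeant across cell membranes):
2·Na + glucose/18
= 2·133 + 651/18
= 266 + 36.17
= 302.17 mOsm/kg

302.2 mOsm/kg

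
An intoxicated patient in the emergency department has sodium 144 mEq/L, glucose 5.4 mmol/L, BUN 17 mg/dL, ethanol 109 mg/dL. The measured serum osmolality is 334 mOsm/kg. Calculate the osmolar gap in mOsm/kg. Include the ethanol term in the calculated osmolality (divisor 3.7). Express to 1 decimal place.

Calculated osmolality = 2·Na + glucose + BUN/2.8 + ethanol/3.7
= 2·144 + 5.4 + 17/2.8 + 109/3.7
= 288 + 5.40 + 6.07 + 29.46
= 328.93 mOsm/kg ≈ 328.9 mOsm/kg
Osmolar gap = measured − calculated = 334 − 328.9 = 5.1 mOsm/kg

5.1 mOsm/kg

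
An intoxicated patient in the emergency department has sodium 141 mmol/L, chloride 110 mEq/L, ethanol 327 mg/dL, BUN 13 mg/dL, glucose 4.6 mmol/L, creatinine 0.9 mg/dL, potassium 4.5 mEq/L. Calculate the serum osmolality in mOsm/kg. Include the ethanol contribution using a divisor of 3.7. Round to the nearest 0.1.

Calculated osmolality = 2·Na + glucose + BUN/2.8 + ethanol/3.7
= 2·141 + 4.6 + 13/2.8 + 327/3.7
= 282 + 4.60 + 4.64 + 88.38
= 379.62 mOsm/kg

379.6 mOsm/kg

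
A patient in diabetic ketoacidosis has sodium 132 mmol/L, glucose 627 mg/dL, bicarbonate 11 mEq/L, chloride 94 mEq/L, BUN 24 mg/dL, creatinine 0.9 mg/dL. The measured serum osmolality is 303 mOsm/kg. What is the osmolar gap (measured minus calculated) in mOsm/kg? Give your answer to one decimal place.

Calculated osmolality = 2·Na + glucose/18 + BUN/2.8
= 2·132 + 627/18 + 24/2.8
= 264 + 34.83 + 8.57
= 307.4 mOsm/kg ≈ 307.4 mOsm/kg
Osmolar gap = measured − calculated = 303 − 307.4 = -4.4 mOsm/kg

-4.4 mOsm/kg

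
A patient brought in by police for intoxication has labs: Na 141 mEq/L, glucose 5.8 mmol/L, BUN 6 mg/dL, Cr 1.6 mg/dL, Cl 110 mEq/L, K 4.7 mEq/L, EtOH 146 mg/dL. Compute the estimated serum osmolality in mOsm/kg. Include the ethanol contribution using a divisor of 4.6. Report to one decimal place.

321.7 mOsm/kg

Calculated osmolality = 2·Na + glucose + BUN/2.8 + ethanol/4.6
= 2·141 + 5.8 + 6/2.8 + 146/4.6
= 282 + 5.80 + 2.14 + 31.74
= 321.68 mOsm/kg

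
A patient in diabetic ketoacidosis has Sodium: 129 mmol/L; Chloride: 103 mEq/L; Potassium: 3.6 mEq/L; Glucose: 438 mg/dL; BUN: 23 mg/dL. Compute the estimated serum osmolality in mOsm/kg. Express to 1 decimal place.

290.5 mOsm/kg

Calculated osmolality = 2·Na + glucose/18 + BUN/2.8
= 2·129 + 438/18 + 23/2.8
= 258 + 24.33 + 8.21
= 290.54 mOsm/kg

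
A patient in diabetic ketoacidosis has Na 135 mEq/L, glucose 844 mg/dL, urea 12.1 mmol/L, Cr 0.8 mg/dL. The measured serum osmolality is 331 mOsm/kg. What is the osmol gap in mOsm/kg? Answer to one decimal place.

Calculated osmolality = 2·Na + glucose/18 + urea
= 2·135 + 844/18 + 12.1
= 270 + 46.89 + 12.10
= 328.99 mOsm/kg ≈ 329.0 mOsm/kg
Osmolar gap = measured − calculated = 331 − 329.0 = 2.0 mOsm/kg

2.0 mOsm/kg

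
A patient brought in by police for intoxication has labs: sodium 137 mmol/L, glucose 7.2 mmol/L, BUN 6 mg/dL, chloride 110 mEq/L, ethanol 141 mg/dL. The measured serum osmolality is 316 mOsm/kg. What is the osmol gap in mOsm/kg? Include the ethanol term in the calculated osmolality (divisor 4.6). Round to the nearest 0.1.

2.0 mOsm/kg

Calculated osmolality = 2·Na + glucose + BUN/2.8 + ethanol/4.6
= 2·137 + 7.2 + 6/2.8 + 141/4.6
= 274 + 7.20 + 2.14 + 30.65
= 313.99 mOsm/kg ≈ 314.0 mOsm/kg
Osmolar gap = measured − calculated = 316 − 314.0 = 2.0 mOsm/kg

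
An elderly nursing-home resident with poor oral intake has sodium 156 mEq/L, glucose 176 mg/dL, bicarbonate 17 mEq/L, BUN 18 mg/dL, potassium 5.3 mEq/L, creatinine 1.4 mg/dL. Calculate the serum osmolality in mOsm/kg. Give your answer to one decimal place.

Calculated osmolality = 2·Na + glucose/18 + BUN/2.8
= 2·156 + 176/18 + 18/2.8
= 312 + 9.78 + 6.43
= 328.21 mOsm/kg

328.2 mOsm/kg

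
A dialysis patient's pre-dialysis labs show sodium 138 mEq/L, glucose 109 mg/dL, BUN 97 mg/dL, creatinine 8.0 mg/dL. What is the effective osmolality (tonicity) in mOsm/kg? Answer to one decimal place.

Effective osmolality excludes urea (freely permeant across cell membranes):
2·Na + glucose/18
= 2·138 + 109/18
= 276 + 6.06
= 282.06 mOsm/kg

282.1 mOsm/kg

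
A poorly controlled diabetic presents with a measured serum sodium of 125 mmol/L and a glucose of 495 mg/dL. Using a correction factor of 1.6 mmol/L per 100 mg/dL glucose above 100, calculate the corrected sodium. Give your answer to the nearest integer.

131 mmol/L

Corrected Na = measured Na + 1.6 · (glucose − 100)/100
= 125 + 1.6 · (495 − 100)/100
= 125 + 6.3
= 131.3 mmol/L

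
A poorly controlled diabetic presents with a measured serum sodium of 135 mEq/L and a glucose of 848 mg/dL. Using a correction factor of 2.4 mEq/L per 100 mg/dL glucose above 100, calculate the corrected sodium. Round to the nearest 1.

Corrected Na = measured Na + 2.4 · (glucose − 100)/100
= 135 + 2.4 · (848 − 100)/100
= 135 + 18
= 153 mEq/L

153 mEq/L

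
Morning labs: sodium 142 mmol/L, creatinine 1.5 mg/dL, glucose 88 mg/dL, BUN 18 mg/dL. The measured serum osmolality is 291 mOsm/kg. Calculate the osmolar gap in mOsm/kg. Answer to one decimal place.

Calculated osmolality = 2·Na + glucose/18 + BUN/2.8
= 2·142 + 88/18 + 18/2.8
= 284 + 4.89 + 6.43
= 295.32 mOsm/kg ≈ 295.3 mOsm/kg
Osmolar gap = measured − calculated = 291 − 295.3 = -4.3 mOsm/kg

-4.3 mOsm/kg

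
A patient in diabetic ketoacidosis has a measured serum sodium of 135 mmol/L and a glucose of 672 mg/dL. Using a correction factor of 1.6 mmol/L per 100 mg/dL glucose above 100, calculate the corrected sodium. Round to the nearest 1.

144 mmol/L

Corrected Na = measured Na + 1.6 · (glucose − 100)/100
= 135 + 1.6 · (672 − 100)/100
= 135 + 9.2
= 144.2 mmol/L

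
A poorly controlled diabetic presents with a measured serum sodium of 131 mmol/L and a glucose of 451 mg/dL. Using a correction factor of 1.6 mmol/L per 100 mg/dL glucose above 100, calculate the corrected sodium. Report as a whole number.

137 mmol/L

Corrected Na = measured Na + 1.6 · (glucose − 100)/100
= 131 + 1.6 · (451 − 100)/100
= 131 + 5.6
= 136.6 mmol/L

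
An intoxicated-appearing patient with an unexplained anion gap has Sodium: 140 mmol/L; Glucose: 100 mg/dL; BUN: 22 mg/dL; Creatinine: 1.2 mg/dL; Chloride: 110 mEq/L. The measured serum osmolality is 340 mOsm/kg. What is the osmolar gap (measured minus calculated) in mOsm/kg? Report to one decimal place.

Calculated osmolality = 2·Na + glucose/18 + BUN/2.8
= 2·140 + 100/18 + 22/2.8
= 280 + 5.56 + 7.86
= 293.42 mOsm/kg ≈ 293.4 mOsm/kg
Osmolar gap = measured − calculated = 340 − 293.4 = 46.6 mOsm/kg

46.6 mOsm/kg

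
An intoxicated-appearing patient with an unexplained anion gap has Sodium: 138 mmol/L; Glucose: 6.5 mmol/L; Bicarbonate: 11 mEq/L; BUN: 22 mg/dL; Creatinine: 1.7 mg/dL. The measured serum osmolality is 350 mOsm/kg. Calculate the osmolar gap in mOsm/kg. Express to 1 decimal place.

59.6 mOsm/kg

Calculated osmolality = 2·Na + glucose + BUN/2.8
= 2·138 + 6.5 + 22/2.8
= 276 + 6.50 + 7.86
= 290.36 mOsm/kg ≈ 290.4 mOsm/kg
Osmolar gap = measured − calculated = 350 − 290.4 = 59.6 mOsm/kg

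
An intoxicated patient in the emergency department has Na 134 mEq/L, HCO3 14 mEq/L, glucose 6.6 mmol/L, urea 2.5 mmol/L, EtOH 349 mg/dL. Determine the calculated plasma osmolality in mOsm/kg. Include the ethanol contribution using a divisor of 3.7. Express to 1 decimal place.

371.4 mOsm/kg

Calculated osmolality = 2·Na + glucose + urea + ethanol/3.7
= 2·134 + 6.6 + 2.5 + 349/3.7
= 268 + 6.60 + 2.50 + 94.32
= 371.42 mOsm/kg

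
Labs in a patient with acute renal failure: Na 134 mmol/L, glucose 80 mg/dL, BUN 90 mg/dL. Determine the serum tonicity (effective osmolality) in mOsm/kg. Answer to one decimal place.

272.4 mOsm/kg

Effective osmolality excludes urea (freely permeant across cell membranes):
2·Na + glucose/18
= 2·134 + 80/18
= 268 + 4.44
= 272.44 mOsm/kg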